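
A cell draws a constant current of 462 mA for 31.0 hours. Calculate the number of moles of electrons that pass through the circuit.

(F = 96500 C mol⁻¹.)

0.534 mol

Q = I·t = 0.4620 A × 111600 s = 51560 C.
n(e⁻) = Q/F = 51560 / 96500 = 0.534 mol.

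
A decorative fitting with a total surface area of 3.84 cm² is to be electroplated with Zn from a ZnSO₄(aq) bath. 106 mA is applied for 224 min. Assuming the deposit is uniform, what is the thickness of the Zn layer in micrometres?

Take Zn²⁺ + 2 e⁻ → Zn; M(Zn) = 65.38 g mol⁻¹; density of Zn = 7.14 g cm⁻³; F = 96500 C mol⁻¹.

Q = I·t = 0.1060 × 13440 = 1425 C; n(e⁻) = 0.01476 mol.
n(Zn) = n(e⁻)/2 = 0.007382 mol, so m = 0.007382 × 65.38 = 0.4826 g.
Volume = m/ρ = 0.4826 / 7.14 = 0.06759 cm³.
Thickness = V/A = 0.06759 / 3.84 = 0.0176 cm = 176 μm.

176 μm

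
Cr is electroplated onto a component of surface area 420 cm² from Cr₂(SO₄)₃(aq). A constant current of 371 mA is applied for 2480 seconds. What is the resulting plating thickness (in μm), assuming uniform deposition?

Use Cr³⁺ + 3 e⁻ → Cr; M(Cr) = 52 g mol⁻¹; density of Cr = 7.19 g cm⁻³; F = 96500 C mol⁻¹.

0.547 μm

Q = I·t = 0.3710 × 2480.0 = 920.1 C; n(e⁻) = 0.009535 mol.
n(Cr) = n(e⁻)/3 = 0.003178 mol, so m = 0.003178 × 52 = 0.1653 g.
Volume = m/ρ = 0.1653 / 7.19 = 0.02299 cm³.
Thickness = V/A = 0.02299 / 420 = 5.47 × 10⁻⁵ cm = 0.547 μm.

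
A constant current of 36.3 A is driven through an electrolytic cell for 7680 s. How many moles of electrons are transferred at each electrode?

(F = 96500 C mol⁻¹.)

2.89 mol

Q = I·t = 36.30 A × 7680.0 s = 278800 C.
n(e⁻) = Q/F = 278800 / 96500 = 2.89 mol.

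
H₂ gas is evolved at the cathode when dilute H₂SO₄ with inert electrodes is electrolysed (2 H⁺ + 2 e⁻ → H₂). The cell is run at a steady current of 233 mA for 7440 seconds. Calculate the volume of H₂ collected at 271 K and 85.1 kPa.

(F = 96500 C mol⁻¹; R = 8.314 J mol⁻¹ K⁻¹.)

Q = I·t = 0.2330 A × 7440.0 s = 1734 C.
n(e⁻) = Q/F = 1734 / 96500 = 0.01796 mol.
2 electrons are transferred per H₂ molecule, so n(H₂) = 0.01796 / 2 = 0.008982 mol.
V = nRT/P = (0.008982 × 8.314 × 271) / (85.1 × 10³ Pa) = 2.38 × 10⁻⁴ m³ = 0.238 L.

0.238 L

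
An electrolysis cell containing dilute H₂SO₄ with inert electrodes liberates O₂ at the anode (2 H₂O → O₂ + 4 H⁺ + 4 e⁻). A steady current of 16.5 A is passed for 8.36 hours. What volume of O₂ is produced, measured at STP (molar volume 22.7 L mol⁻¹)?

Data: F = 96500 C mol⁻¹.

Q = I·t = 16.50 A × 30096 s = 496600 C.
n(e⁻) = Q/F = 496600 / 96500 = 5.146 mol.
4 electrons are transferred per O₂ molecule, so n(O₂) = 5.146 / 4 = 1.286 mol.
V = n × V_m = 1.286 × 22.7 = 29.2 L.

29.2 L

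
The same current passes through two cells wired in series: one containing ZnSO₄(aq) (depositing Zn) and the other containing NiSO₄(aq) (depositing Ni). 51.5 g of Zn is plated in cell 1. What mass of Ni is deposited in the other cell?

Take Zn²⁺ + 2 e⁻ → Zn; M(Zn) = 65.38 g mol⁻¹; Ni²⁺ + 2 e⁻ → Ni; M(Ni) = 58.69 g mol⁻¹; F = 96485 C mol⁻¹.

46.2 g

n(Zn) = 51.5 / 65.38 = 0.7877 mol.
Since Zn²⁺ + 2 e⁻ → Zn, n(e⁻) passed = 2 × 0.7877 = 1.575 mol.
Cells in series carry the same charge, so the same 1.575 mol of electrons passes through cell 2.
Ni²⁺ + 2 e⁻ → Ni, so n(Ni) = 1.575 / 2 = 0.7877 mol.
m(Ni) = 0.7877 × 58.69 = 46.2 g.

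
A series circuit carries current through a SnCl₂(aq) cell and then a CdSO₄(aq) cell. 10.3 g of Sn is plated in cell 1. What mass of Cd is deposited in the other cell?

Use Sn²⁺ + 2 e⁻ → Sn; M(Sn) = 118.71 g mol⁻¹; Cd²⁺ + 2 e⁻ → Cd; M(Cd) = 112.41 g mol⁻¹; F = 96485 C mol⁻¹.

n(Sn) = 10.3 / 118.71 = 0.08677 mol.
Since Sn²⁺ + 2 e⁻ → Sn, n(e⁻) passed = 2 × 0.08677 = 0.1735 mol.
Cells in series carry the same charge, so the same 0.1735 mol of electrons passes through cell 2.
Cd²⁺ + 2 e⁻ → Cd, so n(Cd) = 0.1735 / 2 = 0.08677 mol.
m(Cd) = 0.08677 × 112.41 = 9.75 g.

9.75 g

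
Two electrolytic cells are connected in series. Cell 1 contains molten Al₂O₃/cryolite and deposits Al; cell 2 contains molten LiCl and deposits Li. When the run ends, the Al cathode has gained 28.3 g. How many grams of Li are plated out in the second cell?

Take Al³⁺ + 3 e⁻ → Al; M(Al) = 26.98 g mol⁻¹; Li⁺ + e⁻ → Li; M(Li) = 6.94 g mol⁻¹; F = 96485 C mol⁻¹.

n(Al) = 28.3 / 26.98 = 1.049 mol.
Since Al³⁺ + 3 e⁻ → Al, n(e⁻) passed = 3 × 1.049 = 3.147 mol.
Cells in series carry the same charge, so the same 3.147 mol of electrons passes through cell 2.
Li⁺ + e⁻ → Li, so n(Li) = 3.147 / 1 = 3.147 mol.
m(Li) = 3.147 × 6.94 = 21.8 g.

21.8 g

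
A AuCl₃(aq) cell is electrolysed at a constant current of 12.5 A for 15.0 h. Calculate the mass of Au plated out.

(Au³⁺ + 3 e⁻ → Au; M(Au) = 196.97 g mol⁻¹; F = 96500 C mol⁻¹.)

459 g

Q = I·t = 12.50 A × 54000 s = 675000 C.
n(e⁻) = Q/F = 675000 / 96500 = 6.995 mol.
Au³⁺ + 3 e⁻ → Au, so n(Au) = n(e⁻)/3 = 2.332 mol.
m = n·M = 2.332 × 196.97 = 459 g.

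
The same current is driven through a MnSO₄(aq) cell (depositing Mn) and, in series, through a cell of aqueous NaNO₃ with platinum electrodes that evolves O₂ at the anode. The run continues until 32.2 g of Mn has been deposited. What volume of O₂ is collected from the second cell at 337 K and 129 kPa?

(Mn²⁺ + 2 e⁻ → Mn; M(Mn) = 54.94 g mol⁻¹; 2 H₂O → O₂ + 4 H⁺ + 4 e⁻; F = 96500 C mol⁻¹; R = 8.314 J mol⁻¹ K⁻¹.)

6.36 L

n(Mn) = 32.2 / 54.94 = 0.5861 mol, so n(e⁻) = 2 × 0.5861 = 1.172 mol.
The cells are in series, so the same 1.172 mol of electrons passes through the second cell.
2 H₂O → O₂ + 4 H⁺ + 4 e⁻ — 4 mol e⁻ per mol O₂, so n(O₂) = 1.172/4 = 0.2930 mol.
V = nRT/P = (0.2930 × 8.314 × 337) / (129 × 10³) = 0.00636 m³ = 6.36 L.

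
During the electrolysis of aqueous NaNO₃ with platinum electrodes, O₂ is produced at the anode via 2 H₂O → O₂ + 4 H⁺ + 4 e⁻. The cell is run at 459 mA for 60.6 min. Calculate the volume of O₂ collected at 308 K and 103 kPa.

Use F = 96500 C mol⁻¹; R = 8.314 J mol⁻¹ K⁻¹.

Q = I·t = 0.4590 A × 3636.0 s = 1669 C.
n(e⁻) = Q/F = 1669 / 96500 = 0.01729 mol.
4 electrons are transferred per O₂ molecule, so n(O₂) = 0.01729 / 4 = 0.004324 mol.
V = nRT/P = (0.004324 × 8.314 × 308) / (103 × 10³ Pa) = 1.07 × 10⁻⁴ m³ = 0.107 L.

0.107 L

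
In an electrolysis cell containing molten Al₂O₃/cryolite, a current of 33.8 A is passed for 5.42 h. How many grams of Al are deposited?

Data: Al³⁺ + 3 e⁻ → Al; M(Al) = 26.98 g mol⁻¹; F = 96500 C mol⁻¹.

Q = I·t = 33.80 A × 19512 s = 659500 C.
n(e⁻) = Q/F = 659500 / 96500 = 6.834 mol.
Al³⁺ + 3 e⁻ → Al, so n(Al) = n(e⁻)/3 = 2.278 mol.
m = n·M = 2.278 × 26.98 = 61.5 g.

61.5 g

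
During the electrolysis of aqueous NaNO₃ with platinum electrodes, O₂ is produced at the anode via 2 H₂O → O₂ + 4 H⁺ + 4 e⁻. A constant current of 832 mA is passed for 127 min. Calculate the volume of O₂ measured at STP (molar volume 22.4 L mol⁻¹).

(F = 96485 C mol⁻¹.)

0.368 L

Q = I·t = 0.8320 A × 7620.0 s = 6340 C.
n(e⁻) = Q/F = 6340 / 96485 = 0.06571 mol.
4 electrons are transferred per O₂ molecule, so n(O₂) = 0.06571 / 4 = 0.01643 mol.
V = n × V_m = 0.01643 × 22.4 = 0.368 L.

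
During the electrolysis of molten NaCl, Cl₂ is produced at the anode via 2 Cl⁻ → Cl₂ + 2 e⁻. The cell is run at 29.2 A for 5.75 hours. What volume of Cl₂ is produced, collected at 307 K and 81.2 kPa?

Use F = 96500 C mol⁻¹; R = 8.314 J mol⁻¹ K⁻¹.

98.4 L

Q = I·t = 29.20 A × 20700 s = 604400 C.
n(e⁻) = Q/F = 604400 / 96500 = 6.264 mol.
2 electrons are transferred per Cl₂ molecule, so n(Cl₂) = 6.264 / 2 = 3.132 mol.
V = nRT/P = (3.132 × 8.314 × 307) / (81.2 × 10³ Pa) = 0.0984 m³ = 98.4 L.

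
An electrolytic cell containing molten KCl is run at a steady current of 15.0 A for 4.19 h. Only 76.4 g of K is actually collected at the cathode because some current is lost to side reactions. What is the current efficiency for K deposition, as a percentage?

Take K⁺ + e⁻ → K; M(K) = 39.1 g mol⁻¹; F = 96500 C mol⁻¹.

83.3 %

Q = I·t = 15.00 × 15084 = 226300 C; n(e⁻) = 226300/96500 = 2.345 mol.
Theoretical n(K) = n(e⁻)/1 = 2.345 mol, i.e. m_theo = 2.345 × 39.1 = 91.68 g.
Efficiency = m_actual / m_theo = 76.4 / 91.68 = 83.3 %.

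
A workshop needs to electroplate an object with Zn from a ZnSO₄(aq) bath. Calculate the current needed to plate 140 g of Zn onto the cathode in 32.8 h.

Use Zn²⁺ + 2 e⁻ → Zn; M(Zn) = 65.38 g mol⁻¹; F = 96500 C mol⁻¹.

3.50 A

n(Zn) = 140 / 65.38 = 2.141 mol.
n(e⁻) = 2 × 2.141 = 4.283 mol.
Q = n(e⁻)·F = 4.283 × 96500 = 413300 C.
I = Q/t = 413300 / 118080 s = 3.50 A.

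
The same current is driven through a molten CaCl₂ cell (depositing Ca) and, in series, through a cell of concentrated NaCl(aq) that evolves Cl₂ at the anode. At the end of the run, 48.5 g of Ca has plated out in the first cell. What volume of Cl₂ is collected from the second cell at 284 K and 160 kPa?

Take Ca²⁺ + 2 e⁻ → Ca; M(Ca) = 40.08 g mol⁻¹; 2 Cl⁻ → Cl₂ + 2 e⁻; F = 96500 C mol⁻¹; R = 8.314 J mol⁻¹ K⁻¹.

17.9 L

n(Ca) = 48.5 / 40.08 = 1.210 mol, so n(e⁻) = 2 × 1.210 = 2.420 mol.
The cells are in series, so the same 2.420 mol of electrons passes through the second cell.
2 Cl⁻ → Cl₂ + 2 e⁻ — 2 mol e⁻ per mol Cl₂, so n(Cl₂) = 2.420/2 = 1.210 mol.
V = nRT/P = (1.210 × 8.314 × 284) / (160 × 10³) = 0.0179 m³ = 17.9 L.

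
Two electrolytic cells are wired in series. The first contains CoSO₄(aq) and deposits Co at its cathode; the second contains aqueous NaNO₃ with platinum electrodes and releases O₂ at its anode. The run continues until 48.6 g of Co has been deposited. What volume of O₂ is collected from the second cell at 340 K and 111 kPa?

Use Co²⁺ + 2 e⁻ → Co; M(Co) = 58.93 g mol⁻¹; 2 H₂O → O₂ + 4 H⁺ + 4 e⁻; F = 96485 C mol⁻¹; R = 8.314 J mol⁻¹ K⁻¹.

n(Co) = 48.6 / 58.93 = 0.8247 mol, so n(e⁻) = 2 × 0.8247 = 1.649 mol.
The cells are in series, so the same 1.649 mol of electrons passes through the second cell.
2 H₂O → O₂ + 4 H⁺ + 4 e⁻ — 4 mol e⁻ per mol O₂, so n(O₂) = 1.649/4 = 0.4124 mol.
V = nRT/P = (0.4124 × 8.314 × 340) / (111 × 10³) = 0.0105 m³ = 10.5 L.

10.5 L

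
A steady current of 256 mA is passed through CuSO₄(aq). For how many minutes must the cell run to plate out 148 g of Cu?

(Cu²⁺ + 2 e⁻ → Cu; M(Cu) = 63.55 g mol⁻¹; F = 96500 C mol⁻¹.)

29300 min

n(Cu) = m/M = 148 / 63.55 = 2.329 mol.
Each Cu atom requires 2 electrons, so n(e⁻) = 2 × 2.329 = 4.658 mol.
Q = n(e⁻)·F = 4.658 × 96500 = 449500 C.
t = Q/I = 449500 / 0.2560 A = 1756000 s = 29300 min.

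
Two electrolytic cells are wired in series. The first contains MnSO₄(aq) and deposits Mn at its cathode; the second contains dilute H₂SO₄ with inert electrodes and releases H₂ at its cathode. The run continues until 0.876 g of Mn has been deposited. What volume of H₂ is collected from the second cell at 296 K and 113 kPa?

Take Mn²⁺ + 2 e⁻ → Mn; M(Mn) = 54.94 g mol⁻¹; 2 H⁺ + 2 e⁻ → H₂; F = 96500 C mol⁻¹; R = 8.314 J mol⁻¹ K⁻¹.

n(Mn) = 0.876 / 54.94 = 0.01594 mol, so n(e⁻) = 2 × 0.01594 = 0.03189 mol.
The cells are in series, so the same 0.03189 mol of electrons passes through the second cell.
2 H⁺ + 2 e⁻ → H₂ — 2 mol e⁻ per mol H₂, so n(H₂) = 0.03189/2 = 0.01594 mol.
V = nRT/P = (0.01594 × 8.314 × 296) / (113 × 10³) = 3.47 × 10⁻⁴ m³ = 0.347 L.

0.347 L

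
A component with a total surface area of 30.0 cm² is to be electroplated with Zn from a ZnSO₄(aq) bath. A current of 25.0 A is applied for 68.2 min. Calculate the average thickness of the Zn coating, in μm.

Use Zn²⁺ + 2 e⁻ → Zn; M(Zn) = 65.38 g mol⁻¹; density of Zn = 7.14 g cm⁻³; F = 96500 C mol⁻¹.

1620 μm

Q = I·t = 25.00 × 4092.0 = 102300 C; n(e⁻) = 1.060 mol.
n(Zn) = n(e⁻)/2 = 0.5301 mol, so m = 0.5301 × 65.38 = 34.65 g.
Volume = m/ρ = 34.65 / 7.14 = 4.854 cm³.
Thickness = V/A = 4.854 / 30.0 = 0.162 cm = 1620 μm.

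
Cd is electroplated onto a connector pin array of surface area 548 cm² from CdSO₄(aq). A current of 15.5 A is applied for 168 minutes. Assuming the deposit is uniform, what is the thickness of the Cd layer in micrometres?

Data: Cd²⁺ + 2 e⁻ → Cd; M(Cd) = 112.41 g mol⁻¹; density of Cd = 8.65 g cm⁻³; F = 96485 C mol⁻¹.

192 μm

Q = I·t = 15.50 × 10080 = 156200 C; n(e⁻) = 1.619 mol.
n(Cd) = n(e⁻)/2 = 0.8097 mol, so m = 0.8097 × 112.41 = 91.01 g.
Volume = m/ρ = 91.01 / 8.65 = 10.52 cm³.
Thickness = V/A = 10.52 / 548 = 0.0192 cm = 192 μm.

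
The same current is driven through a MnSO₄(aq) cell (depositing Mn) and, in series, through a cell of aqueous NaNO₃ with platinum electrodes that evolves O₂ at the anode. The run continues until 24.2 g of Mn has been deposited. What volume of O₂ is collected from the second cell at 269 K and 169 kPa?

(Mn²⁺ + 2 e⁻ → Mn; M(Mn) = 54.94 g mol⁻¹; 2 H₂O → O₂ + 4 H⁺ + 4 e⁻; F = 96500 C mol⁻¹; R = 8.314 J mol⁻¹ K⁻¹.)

n(Mn) = 24.2 / 54.94 = 0.4405 mol, so n(e⁻) = 2 × 0.4405 = 0.8810 mol.
The cells are in series, so the same 0.8810 mol of electrons passes through the second cell.
2 H₂O → O₂ + 4 H⁺ + 4 e⁻ — 4 mol e⁻ per mol O₂, so n(O₂) = 0.8810/4 = 0.2202 mol.
V = nRT/P = (0.2202 × 8.314 × 269) / (169 × 10³) = 0.00291 m³ = 2.91 L.

2.91 L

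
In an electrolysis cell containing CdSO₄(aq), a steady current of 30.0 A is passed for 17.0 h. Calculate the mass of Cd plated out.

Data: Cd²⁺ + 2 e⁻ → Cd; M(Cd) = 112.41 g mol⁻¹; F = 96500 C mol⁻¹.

Q = I·t = 30.00 A × 61200 s = 1836000 C.
n(e⁻) = Q/F = 1836000 / 96500 = 19.03 mol.
Cd²⁺ + 2 e⁻ → Cd, so n(Cd) = n(e⁻)/2 = 9.513 mol.
m = n·M = 9.513 × 112.41 = 1070 g.

1070 g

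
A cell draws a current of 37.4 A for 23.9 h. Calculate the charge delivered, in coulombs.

3.22 × 10⁶ C

Q = I·t = 37.40 A × 86040 s = 3.22 × 10⁶ C.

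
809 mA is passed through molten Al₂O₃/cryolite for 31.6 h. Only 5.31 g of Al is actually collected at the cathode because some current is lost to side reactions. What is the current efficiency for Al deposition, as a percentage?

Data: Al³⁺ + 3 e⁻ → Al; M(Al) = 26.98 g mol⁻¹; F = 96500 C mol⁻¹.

Q = I·t = 0.8090 × 113760 = 92030 C; n(e⁻) = 92030/96500 = 0.9537 mol.
Theoretical n(Al) = n(e⁻)/3 = 0.3179 mol, i.e. m_theo = 0.3179 × 26.98 = 8.577 g.
Efficiency = m_actual / m_theo = 5.31 / 8.577 = 61.9 %.

61.9 %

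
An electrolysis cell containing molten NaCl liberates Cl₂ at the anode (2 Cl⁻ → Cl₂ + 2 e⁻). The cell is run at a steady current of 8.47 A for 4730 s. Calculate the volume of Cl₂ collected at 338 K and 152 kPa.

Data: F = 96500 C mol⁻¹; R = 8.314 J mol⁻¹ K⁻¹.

3.84 L

Q = I·t = 8.470 A × 4730.0 s = 40060 C.
n(e⁻) = Q/F = 40060 / 96500 = 0.4152 mol.
2 electrons are transferred per Cl₂ molecule, so n(Cl₂) = 0.4152 / 2 = 0.2076 mol.
V = nRT/P = (0.2076 × 8.314 × 338) / (152 × 10³ Pa) = 0.00384 m³ = 3.84 L.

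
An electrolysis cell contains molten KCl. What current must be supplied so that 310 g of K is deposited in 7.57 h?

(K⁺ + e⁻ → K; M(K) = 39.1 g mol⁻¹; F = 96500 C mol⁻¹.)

n(K) = 310 / 39.1 = 7.928 mol.
n(e⁻) = 1 × 7.928 = 7.928 mol.
Q = n(e⁻)·F = 7.928 × 96500 = 765100 C.
I = Q/t = 765100 / 27252 s = 28.1 A.

28.1 A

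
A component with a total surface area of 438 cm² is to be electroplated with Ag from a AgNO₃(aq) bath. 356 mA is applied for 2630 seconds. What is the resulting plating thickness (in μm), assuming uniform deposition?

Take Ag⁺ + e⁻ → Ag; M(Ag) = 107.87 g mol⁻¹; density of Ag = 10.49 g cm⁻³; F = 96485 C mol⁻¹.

Q = I·t = 0.3560 × 2630.0 = 936.3 C; n(e⁻) = 0.009704 mol.
n(Ag) = n(e⁻)/1 = 0.009704 mol, so m = 0.009704 × 107.87 = 1.047 g.
Volume = m/ρ = 1.047 / 10.49 = 0.09979 cm³.
Thickness = V/A = 0.09979 / 438 = 2.28 × 10⁻⁴ cm = 2.28 μm.

2.28 μm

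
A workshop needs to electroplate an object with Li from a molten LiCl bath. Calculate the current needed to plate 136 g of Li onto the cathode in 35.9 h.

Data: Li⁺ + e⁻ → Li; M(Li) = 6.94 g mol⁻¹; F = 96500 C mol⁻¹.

14.6 A

n(Li) = 136 / 6.94 = 19.60 mol.
n(e⁻) = 1 × 19.60 = 19.60 mol.
Q = n(e⁻)·F = 19.60 × 96500 = 1891000 C.
I = Q/t = 1891000 / 129240 s = 14.6 A.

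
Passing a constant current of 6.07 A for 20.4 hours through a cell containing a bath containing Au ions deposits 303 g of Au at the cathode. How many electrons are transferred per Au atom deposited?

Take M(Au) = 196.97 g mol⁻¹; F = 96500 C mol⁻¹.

Q = I·t = 6.070 A × 73440 s = 445800 C, so n(e⁻) = 445800/96500 = 4.619 mol.
n(Au) deposited = 303 / 196.97 = 1.538 mol.
Electrons per atom = n(e⁻)/n(Au) = 4.619 / 1.538 = 3.00 ≈ 3, so the ion is Au³⁺.

3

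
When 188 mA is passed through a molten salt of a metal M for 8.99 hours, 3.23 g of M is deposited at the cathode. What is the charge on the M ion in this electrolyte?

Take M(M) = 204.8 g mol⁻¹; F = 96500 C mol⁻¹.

Q = I·t = 0.1880 A × 32364 s = 6084 C, so n(e⁻) = 6084/96500 = 0.06305 mol.
n(M) deposited = 3.23 / 204.8 = 0.01577 mol.
Electrons per atom = n(e⁻)/n(M) = 0.06305 / 0.01577 = 4.00 ≈ 4, so the ion is M⁴⁺.

+4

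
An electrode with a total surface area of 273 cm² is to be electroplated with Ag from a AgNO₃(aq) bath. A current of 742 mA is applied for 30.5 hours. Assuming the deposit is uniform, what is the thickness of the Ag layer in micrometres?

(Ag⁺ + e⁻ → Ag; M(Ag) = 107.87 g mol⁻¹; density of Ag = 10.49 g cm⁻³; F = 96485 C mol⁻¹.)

Q = I·t = 0.7420 × 109800 = 81470 C; n(e⁻) = 0.8444 mol.
n(Ag) = n(e⁻)/1 = 0.8444 mol, so m = 0.8444 × 107.87 = 91.09 g.
Volume = m/ρ = 91.09 / 10.49 = 8.683 cm³.
Thickness = V/A = 8.683 / 273 = 0.0318 cm = 318 μm.

318 μm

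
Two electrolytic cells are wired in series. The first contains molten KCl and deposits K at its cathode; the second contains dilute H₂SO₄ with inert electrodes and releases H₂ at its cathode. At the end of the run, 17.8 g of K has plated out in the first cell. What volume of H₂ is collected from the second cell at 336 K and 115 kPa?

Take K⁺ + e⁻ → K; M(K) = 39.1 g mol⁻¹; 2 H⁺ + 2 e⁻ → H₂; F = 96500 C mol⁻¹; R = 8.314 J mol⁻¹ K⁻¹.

n(K) = 17.8 / 39.1 = 0.4552 mol, so n(e⁻) = 1 × 0.4552 = 0.4552 mol.
The cells are in series, so the same 0.4552 mol of electrons passes through the second cell.
2 H⁺ + 2 e⁻ → H₂ — 2 mol e⁻ per mol H₂, so n(H₂) = 0.4552/2 = 0.2276 mol.
V = nRT/P = (0.2276 × 8.314 × 336) / (115 × 10³) = 0.00553 m³ = 5.53 L.

5.53 L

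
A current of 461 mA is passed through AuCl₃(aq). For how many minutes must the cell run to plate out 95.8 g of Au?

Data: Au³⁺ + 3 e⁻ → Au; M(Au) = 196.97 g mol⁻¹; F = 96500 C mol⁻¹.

5090 min

n(Au) = m/M = 95.8 / 196.97 = 0.4864 mol.
Each Au atom requires 3 electrons, so n(e⁻) = 3 × 0.4864 = 1.459 mol.
Q = n(e⁻)·F = 1.459 × 96500 = 140800 C.
t = Q/I = 140800 / 0.4610 A = 305400 s = 5090 min.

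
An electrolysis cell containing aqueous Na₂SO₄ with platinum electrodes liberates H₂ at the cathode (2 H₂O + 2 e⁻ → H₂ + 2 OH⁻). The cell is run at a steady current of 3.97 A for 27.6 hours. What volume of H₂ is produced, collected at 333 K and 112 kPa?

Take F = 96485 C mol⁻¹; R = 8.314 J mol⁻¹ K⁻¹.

50.5 L

Q = I·t = 3.970 A × 99360 s = 394500 C.
n(e⁻) = Q/F = 394500 / 96485 = 4.088 mol.
2 electrons are transferred per H₂ molecule, so n(H₂) = 4.088 / 2 = 2.044 mol.
V = nRT/P = (2.044 × 8.314 × 333) / (112 × 10³ Pa) = 0.0505 m³ = 50.5 L.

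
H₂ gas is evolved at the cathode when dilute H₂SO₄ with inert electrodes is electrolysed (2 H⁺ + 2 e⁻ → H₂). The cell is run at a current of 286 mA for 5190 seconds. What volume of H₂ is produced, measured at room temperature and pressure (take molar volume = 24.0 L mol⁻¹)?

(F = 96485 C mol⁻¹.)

Q = I·t = 0.2860 A × 5190.0 s = 1484 C.
n(e⁻) = Q/F = 1484 / 96485 = 0.01538 mol.
2 electrons are transferred per H₂ molecule, so n(H₂) = 0.01538 / 2 = 0.007692 mol.
V = n × V_m = 0.007692 × 24.0 = 0.185 L.

0.185 L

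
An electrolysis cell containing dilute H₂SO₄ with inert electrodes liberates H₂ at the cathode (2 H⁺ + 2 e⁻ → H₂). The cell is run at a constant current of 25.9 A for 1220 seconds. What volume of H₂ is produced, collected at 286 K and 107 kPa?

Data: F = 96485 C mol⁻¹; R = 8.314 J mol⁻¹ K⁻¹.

Q = I·t = 25.90 A × 1220.0 s = 31600 C.
n(e⁻) = Q/F = 31600 / 96485 = 0.3275 mol.
2 electrons are transferred per H₂ molecule, so n(H₂) = 0.3275 / 2 = 0.1637 mol.
V = nRT/P = (0.1637 × 8.314 × 286) / (107 × 10³ Pa) = 0.00364 m³ = 3.64 L.

3.64 L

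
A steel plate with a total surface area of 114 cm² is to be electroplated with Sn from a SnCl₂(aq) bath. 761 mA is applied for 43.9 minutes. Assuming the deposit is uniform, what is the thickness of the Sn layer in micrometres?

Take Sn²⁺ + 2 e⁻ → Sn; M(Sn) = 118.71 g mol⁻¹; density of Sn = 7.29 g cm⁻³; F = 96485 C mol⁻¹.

Q = I·t = 0.7610 × 2634.0 = 2004 C; n(e⁻) = 0.02077 mol.
n(Sn) = n(e⁻)/2 = 0.01039 mol, so m = 0.01039 × 118.71 = 1.233 g.
Volume = m/ρ = 1.233 / 7.29 = 0.1691 cm³.
Thickness = V/A = 0.1691 / 114 = 0.00148 cm = 14.8 μm.

14.8 μm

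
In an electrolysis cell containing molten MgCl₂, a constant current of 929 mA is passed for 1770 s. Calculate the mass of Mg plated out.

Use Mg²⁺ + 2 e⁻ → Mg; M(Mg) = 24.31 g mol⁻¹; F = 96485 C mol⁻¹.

0.207 g

Q = I·t = 0.9290 A × 1770.0 s = 1644 C.
n(e⁻) = Q/F = 1644 / 96485 = 0.01704 mol.
Mg²⁺ + 2 e⁻ → Mg, so n(Mg) = n(e⁻)/2 = 0.008521 mol.
m = n·M = 0.008521 × 24.31 = 0.207 g.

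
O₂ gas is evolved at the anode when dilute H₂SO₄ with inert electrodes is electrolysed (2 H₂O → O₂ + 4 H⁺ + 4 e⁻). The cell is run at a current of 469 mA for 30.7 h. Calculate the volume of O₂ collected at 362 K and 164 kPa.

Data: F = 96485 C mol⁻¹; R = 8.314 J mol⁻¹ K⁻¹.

2.46 L

Q = I·t = 0.4690 A × 110520 s = 51830 C.
n(e⁻) = Q/F = 51830 / 96485 = 0.5372 mol.
4 electrons are transferred per O₂ molecule, so n(O₂) = 0.5372 / 4 = 0.1343 mol.
V = nRT/P = (0.1343 × 8.314 × 362) / (164 × 10³ Pa) = 0.00246 m³ = 2.46 L.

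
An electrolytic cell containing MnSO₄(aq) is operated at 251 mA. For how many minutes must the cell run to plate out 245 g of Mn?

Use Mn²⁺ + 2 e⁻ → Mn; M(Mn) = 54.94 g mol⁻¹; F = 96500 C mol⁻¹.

57100 min

n(Mn) = m/M = 245 / 54.94 = 4.459 mol.
Each Mn atom requires 2 electrons, so n(e⁻) = 2 × 4.459 = 8.919 mol.
Q = n(e⁻)·F = 8.919 × 96500 = 860700 C.
t = Q/I = 860700 / 0.2510 A = 3429000 s = 57100 min.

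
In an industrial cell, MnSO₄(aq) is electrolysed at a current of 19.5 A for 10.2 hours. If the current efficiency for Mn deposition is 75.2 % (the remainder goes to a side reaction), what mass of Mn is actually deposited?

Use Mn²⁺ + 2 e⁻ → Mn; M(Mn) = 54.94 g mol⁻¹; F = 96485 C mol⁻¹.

Q = I·t = 19.50 × 36720 = 716000 C.
n(e⁻) = 716000/96485 = 7.421 mol; theoretically n(Mn) = 7.421/2 = 3.711 mol, m_theo = 203.9 g.
At 75.2 % efficiency, m_actual = 0.752 × 203.9 = 153 g.

153 g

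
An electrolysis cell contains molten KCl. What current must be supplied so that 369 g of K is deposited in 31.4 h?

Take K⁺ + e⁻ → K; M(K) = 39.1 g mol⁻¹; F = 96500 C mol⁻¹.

8.06 A

n(K) = 369 / 39.1 = 9.437 mol.
n(e⁻) = 1 × 9.437 = 9.437 mol.
Q = n(e⁻)·F = 9.437 × 96500 = 910700 C.
I = Q/t = 910700 / 113040 s = 8.06 A.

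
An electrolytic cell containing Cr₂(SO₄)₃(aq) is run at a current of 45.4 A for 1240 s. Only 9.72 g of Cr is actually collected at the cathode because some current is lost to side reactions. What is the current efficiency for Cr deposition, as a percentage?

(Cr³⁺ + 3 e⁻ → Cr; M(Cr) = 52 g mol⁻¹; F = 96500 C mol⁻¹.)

96.1 %

Q = I·t = 45.40 × 1240.0 = 56300 C; n(e⁻) = 56300/96500 = 0.5834 mol.
Theoretical n(Cr) = n(e⁻)/3 = 0.1945 mol, i.e. m_theo = 0.1945 × 52 = 10.11 g.
Efficiency = m_actual / m_theo = 9.72 / 10.11 = 96.1 %.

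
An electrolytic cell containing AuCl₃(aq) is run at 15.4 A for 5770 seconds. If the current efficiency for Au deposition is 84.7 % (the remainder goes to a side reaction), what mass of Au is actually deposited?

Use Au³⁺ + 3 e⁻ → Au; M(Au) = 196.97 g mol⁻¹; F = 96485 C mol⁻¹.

Q = I·t = 15.40 × 5770.0 = 88860 C.
n(e⁻) = 88860/96485 = 0.9210 mol; theoretically n(Au) = 0.9210/3 = 0.3070 mol, m_theo = 60.47 g.
At 84.7 % efficiency, m_actual = 0.847 × 60.47 = 51.2 g.

51.2 g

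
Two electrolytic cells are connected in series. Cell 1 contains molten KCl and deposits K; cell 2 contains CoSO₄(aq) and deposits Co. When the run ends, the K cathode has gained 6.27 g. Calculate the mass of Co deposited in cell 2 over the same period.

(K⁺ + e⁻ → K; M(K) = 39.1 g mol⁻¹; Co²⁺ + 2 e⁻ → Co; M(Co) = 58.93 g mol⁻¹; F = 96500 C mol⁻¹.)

n(K) = 6.27 / 39.1 = 0.1604 mol.
Since K⁺ + e⁻ → K, n(e⁻) passed = 1 × 0.1604 = 0.1604 mol.
Cells in series carry the same charge, so the same 0.1604 mol of electrons passes through cell 2.
Co²⁺ + 2 e⁻ → Co, so n(Co) = 0.1604 / 2 = 0.08018 mol.
m(Co) = 0.08018 × 58.93 = 4.72 g.

4.72 g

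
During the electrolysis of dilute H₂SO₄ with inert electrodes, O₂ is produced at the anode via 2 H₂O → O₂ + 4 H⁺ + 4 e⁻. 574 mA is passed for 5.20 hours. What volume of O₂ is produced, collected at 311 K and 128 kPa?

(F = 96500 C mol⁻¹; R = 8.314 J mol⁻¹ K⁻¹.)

0.562 L

Q = I·t = 0.5740 A × 18720 s = 10750 C.
n(e⁻) = Q/F = 10750 / 96500 = 0.1114 mol.
4 electrons are transferred per O₂ molecule, so n(O₂) = 0.1114 / 4 = 0.02784 mol.
V = nRT/P = (0.02784 × 8.314 × 311) / (128 × 10³ Pa) = 5.62 × 10⁻⁴ m³ = 0.562 L.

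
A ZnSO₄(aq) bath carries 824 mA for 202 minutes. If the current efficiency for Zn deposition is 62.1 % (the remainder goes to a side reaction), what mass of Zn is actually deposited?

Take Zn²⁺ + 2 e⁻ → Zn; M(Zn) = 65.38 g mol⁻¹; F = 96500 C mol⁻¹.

2.10 g

Q = I·t = 0.8240 × 12120 = 9987 C.
n(e⁻) = 9987/96500 = 0.1035 mol; theoretically n(Zn) = 0.1035/2 = 0.05175 mol, m_theo = 3.383 g.
At 62.1 % efficiency, m_actual = 0.621 × 3.383 = 2.10 g.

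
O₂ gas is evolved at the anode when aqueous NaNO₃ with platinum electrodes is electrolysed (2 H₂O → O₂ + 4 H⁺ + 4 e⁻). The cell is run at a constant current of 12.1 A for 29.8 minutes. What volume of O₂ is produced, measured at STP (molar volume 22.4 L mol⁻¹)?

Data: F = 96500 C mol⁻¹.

1.26 L

Q = I·t = 12.10 A × 1788.0 s = 21630 C.
n(e⁻) = Q/F = 21630 / 96500 = 0.2242 mol.
4 electrons are transferred per O₂ molecule, so n(O₂) = 0.2242 / 4 = 0.05605 mol.
V = n × V_m = 0.05605 × 22.4 = 1.26 L.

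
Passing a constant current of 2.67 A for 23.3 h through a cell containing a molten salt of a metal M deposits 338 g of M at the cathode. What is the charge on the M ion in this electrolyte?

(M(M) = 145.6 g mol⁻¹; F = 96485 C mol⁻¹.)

Q = I·t = 2.670 A × 83880 s = 224000 C, so n(e⁻) = 224000/96485 = 2.321 mol.
n(M) deposited = 338 / 145.6 = 2.321 mol.
Electrons per atom = n(e⁻)/n(M) = 2.321 / 2.321 = 1.00 ≈ 1, so the ion is M⁺.

+1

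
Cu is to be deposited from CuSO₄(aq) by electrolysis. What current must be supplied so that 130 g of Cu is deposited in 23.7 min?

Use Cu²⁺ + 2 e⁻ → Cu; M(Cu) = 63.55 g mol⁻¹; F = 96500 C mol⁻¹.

n(Cu) = 130 / 63.55 = 2.046 mol.
n(e⁻) = 2 × 2.046 = 4.091 mol.
Q = n(e⁻)·F = 4.091 × 96500 = 394800 C.
I = Q/t = 394800 / 1422.0 s = 278 A.

278 A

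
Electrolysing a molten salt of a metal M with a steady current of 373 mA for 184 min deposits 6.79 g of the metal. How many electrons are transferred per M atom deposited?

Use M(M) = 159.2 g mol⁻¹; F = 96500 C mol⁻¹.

1

Q = I·t = 0.3730 A × 11040 s = 4118 C, so n(e⁻) = 4118/96500 = 0.04267 mol.
n(M) deposited = 6.79 / 159.2 = 0.04265 mol.
Electrons per atom = n(e⁻)/n(M) = 0.04267 / 0.04265 = 1.00 ≈ 1, so the ion is M⁺.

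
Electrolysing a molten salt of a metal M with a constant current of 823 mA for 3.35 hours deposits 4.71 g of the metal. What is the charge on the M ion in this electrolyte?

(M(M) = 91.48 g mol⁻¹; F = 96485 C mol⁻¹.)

+2

Q = I·t = 0.8230 A × 12060 s = 9925 C, so n(e⁻) = 9925/96485 = 0.1029 mol.
n(M) deposited = 4.71 / 91.48 = 0.05149 mol.
Electrons per atom = n(e⁻)/n(M) = 0.1029 / 0.05149 = 2.00 ≈ 2, so the ion is M²⁺.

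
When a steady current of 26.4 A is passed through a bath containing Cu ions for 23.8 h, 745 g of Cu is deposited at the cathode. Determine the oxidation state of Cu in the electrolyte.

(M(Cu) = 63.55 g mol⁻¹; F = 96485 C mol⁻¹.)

+2

Q = I·t = 26.40 A × 85680 s = 2262000 C, so n(e⁻) = 2262000/96485 = 23.44 mol.
n(Cu) deposited = 745 / 63.55 = 11.72 mol.
Electrons per atom = n(e⁻)/n(Cu) = 23.44 / 11.72 = 2.00 ≈ 2, so the ion is Cu²⁺.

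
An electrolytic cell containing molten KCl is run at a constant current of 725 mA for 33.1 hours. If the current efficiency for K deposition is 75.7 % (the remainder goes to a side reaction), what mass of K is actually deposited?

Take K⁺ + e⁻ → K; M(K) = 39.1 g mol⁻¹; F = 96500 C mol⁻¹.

Q = I·t = 0.7250 × 119160 = 86390 C.
n(e⁻) = 86390/96500 = 0.8952 mol; theoretically n(K) = 0.8952/1 = 0.8952 mol, m_theo = 35.00 g.
At 75.7 % efficiency, m_actual = 0.757 × 35.00 = 26.5 g.

26.5 g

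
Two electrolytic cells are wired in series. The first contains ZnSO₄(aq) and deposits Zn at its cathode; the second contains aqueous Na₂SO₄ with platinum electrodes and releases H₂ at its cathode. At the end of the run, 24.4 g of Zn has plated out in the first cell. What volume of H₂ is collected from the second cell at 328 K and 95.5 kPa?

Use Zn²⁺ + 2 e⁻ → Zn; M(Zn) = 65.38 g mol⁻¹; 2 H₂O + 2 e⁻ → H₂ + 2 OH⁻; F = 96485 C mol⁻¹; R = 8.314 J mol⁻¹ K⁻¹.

10.7 L

n(Zn) = 24.4 / 65.38 = 0.3732 mol, so n(e⁻) = 2 × 0.3732 = 0.7464 mol.
The cells are in series, so the same 0.7464 mol of electrons passes through the second cell.
2 H₂O + 2 e⁻ → H₂ + 2 OH⁻ — 2 mol e⁻ per mol H₂, so n(H₂) = 0.7464/2 = 0.3732 mol.
V = nRT/P = (0.3732 × 8.314 × 328) / (95.5 × 10³) = 0.0107 m³ = 10.7 L.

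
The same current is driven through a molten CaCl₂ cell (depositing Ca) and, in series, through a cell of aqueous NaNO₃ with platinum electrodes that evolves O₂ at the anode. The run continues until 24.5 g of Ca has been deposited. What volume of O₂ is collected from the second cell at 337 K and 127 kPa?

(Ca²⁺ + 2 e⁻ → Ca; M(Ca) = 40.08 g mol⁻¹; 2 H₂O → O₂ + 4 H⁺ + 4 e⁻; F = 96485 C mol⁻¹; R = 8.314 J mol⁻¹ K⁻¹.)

6.74 L

n(Ca) = 24.5 / 40.08 = 0.6113 mol, so n(e⁻) = 2 × 0.6113 = 1.223 mol.
The cells are in series, so the same 1.223 mol of electrons passes through the second cell.
2 H₂O → O₂ + 4 H⁺ + 4 e⁻ — 4 mol e⁻ per mol O₂, so n(O₂) = 1.223/4 = 0.3056 mol.
V = nRT/P = (0.3056 × 8.314 × 337) / (127 × 10³) = 0.00674 m³ = 6.74 L.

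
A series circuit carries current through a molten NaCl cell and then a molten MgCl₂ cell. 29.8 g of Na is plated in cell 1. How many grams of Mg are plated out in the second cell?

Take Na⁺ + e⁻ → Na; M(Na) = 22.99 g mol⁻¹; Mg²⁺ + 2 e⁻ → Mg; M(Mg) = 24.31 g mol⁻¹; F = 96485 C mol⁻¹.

n(Na) = 29.8 / 22.99 = 1.296 mol.
Since Na⁺ + e⁻ → Na, n(e⁻) passed = 1 × 1.296 = 1.296 mol.
Cells in series carry the same charge, so the same 1.296 mol of electrons passes through cell 2.
Mg²⁺ + 2 e⁻ → Mg, so n(Mg) = 1.296 / 2 = 0.6481 mol.
m(Mg) = 0.6481 × 24.31 = 15.8 g.

15.8 g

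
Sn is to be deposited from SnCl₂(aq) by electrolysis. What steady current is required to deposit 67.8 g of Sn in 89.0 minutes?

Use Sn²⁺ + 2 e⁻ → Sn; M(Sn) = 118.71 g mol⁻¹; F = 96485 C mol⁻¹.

20.6 A

n(Sn) = 67.8 / 118.71 = 0.5711 mol.
n(e⁻) = 2 × 0.5711 = 1.142 mol.
Q = n(e⁻)·F = 1.142 × 96485 = 110200 C.
I = Q/t = 110200 / 5340.0 s = 20.6 A.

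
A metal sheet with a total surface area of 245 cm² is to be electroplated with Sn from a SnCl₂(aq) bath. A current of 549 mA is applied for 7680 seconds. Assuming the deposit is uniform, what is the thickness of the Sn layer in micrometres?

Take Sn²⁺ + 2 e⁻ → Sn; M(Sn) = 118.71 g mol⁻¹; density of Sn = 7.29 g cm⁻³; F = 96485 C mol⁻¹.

Q = I·t = 0.5490 × 7680.0 = 4216 C; n(e⁻) = 0.04370 mol.
n(Sn) = n(e⁻)/2 = 0.02185 mol, so m = 0.02185 × 118.71 = 2.594 g.
Volume = m/ρ = 2.594 / 7.29 = 0.3558 cm³.
Thickness = V/A = 0.3558 / 245 = 0.00145 cm = 14.5 μm.

14.5 μm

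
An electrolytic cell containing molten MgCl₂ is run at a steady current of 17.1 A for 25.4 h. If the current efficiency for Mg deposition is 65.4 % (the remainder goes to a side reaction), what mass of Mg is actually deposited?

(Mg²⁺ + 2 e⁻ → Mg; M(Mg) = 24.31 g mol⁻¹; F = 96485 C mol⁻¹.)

Q = I·t = 17.10 × 91440 = 1564000 C.
n(e⁻) = 1564000/96485 = 16.21 mol; theoretically n(Mg) = 16.21/2 = 8.103 mol, m_theo = 197.0 g.
At 65.4 % efficiency, m_actual = 0.654 × 197.0 = 129 g.

129 g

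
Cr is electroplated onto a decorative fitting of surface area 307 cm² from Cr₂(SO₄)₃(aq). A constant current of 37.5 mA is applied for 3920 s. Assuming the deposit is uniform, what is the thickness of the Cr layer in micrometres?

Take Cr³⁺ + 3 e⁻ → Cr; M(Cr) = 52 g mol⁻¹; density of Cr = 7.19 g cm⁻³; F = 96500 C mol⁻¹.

0.120 μm

Q = I·t = 0.03750 × 3920.0 = 147.0 C; n(e⁻) = 0.001523 mol.
n(Cr) = n(e⁻)/3 = 0.0005078 mol, so m = 0.0005078 × 52 = 0.02640 g.
Volume = m/ρ = 0.02640 / 7.19 = 0.003672 cm³.
Thickness = V/A = 0.003672 / 307 = 1.20 × 10⁻⁵ cm = 0.120 μm.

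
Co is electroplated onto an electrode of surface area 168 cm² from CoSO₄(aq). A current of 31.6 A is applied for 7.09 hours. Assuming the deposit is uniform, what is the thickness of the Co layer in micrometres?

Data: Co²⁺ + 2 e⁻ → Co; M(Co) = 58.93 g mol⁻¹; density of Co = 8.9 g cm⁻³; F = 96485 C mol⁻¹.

1650 μm

Q = I·t = 31.60 × 25524 = 806600 C; n(e⁻) = 8.359 mol.
n(Co) = n(e⁻)/2 = 4.180 mol, so m = 4.180 × 58.93 = 246.3 g.
Volume = m/ρ = 246.3 / 8.9 = 27.68 cm³.
Thickness = V/A = 27.68 / 168 = 0.165 cm = 1650 μm.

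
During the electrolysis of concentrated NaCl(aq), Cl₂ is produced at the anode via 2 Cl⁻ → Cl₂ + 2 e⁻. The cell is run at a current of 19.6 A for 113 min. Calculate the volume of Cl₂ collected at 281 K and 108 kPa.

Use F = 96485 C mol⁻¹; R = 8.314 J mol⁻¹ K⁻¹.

14.9 L

Q = I·t = 19.60 A × 6780.0 s = 132900 C.
n(e⁻) = Q/F = 132900 / 96485 = 1.377 mol.
2 electrons are transferred per Cl₂ molecule, so n(Cl₂) = 1.377 / 2 = 0.6886 mol.
V = nRT/P = (0.6886 × 8.314 × 281) / (108 × 10³ Pa) = 0.0149 m³ = 14.9 L.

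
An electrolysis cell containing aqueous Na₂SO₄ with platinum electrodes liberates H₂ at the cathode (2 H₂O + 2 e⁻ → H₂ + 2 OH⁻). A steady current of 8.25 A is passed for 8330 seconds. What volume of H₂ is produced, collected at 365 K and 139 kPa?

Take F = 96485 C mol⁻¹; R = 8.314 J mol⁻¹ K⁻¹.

7.77 L

Q = I·t = 8.250 A × 8330.0 s = 68720 C.
n(e⁻) = Q/F = 68720 / 96485 = 0.7123 mol.
2 electrons are transferred per H₂ molecule, so n(H₂) = 0.7123 / 2 = 0.3561 mol.
V = nRT/P = (0.3561 × 8.314 × 365) / (139 × 10³ Pa) = 0.00777 m³ = 7.77 L.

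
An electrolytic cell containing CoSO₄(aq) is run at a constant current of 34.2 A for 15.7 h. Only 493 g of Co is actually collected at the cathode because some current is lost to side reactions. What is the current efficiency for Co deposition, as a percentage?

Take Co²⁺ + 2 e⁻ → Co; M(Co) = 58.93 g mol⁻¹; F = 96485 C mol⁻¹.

Q = I·t = 34.20 × 56520 = 1933000 C; n(e⁻) = 1933000/96485 = 20.03 mol.
Theoretical n(Co) = n(e⁻)/2 = 10.02 mol, i.e. m_theo = 10.02 × 58.93 = 590.3 g.
Efficiency = m_actual / m_theo = 493 / 590.3 = 83.5 %.

83.5 %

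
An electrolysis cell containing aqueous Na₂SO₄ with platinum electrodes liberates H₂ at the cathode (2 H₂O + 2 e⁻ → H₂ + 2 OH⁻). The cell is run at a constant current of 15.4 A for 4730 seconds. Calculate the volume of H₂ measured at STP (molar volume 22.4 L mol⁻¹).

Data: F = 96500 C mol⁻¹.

Q = I·t = 15.40 A × 4730.0 s = 72840 C.
n(e⁻) = Q/F = 72840 / 96500 = 0.7548 mol.
2 electrons are transferred per H₂ molecule, so n(H₂) = 0.7548 / 2 = 0.3774 mol.
V = n × V_m = 0.3774 × 22.4 = 8.45 L.

8.45 L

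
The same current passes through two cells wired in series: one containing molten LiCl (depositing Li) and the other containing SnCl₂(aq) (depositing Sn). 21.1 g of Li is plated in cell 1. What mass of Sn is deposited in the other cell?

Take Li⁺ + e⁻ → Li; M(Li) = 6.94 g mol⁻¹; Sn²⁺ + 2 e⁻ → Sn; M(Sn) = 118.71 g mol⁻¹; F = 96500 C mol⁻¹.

n(Li) = 21.1 / 6.94 = 3.040 mol.
Since Li⁺ + e⁻ → Li, n(e⁻) passed = 1 × 3.040 = 3.040 mol.
Cells in series carry the same charge, so the same 3.040 mol of electrons passes through cell 2.
Sn²⁺ + 2 e⁻ → Sn, so n(Sn) = 3.040 / 2 = 1.520 mol.
m(Sn) = 1.520 × 118.71 = 180 g.

180 g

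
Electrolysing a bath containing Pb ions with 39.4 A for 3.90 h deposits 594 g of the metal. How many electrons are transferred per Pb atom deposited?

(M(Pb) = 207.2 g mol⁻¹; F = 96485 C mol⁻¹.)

2

Q = I·t = 39.40 A × 14040 s = 553200 C, so n(e⁻) = 553200/96485 = 5.733 mol.
n(Pb) deposited = 594 / 207.2 = 2.867 mol.
Electrons per atom = n(e⁻)/n(Pb) = 5.733 / 2.867 = 2.00 ≈ 2, so the ion is Pb²⁺.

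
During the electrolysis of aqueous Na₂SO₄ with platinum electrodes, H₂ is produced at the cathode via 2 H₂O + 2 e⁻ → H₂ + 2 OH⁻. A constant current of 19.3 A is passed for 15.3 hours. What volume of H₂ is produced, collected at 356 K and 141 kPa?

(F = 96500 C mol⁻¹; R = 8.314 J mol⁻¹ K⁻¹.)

116 L

Q = I·t = 19.30 A × 55080 s = 1063000 C.
n(e⁻) = Q/F = 1063000 / 96500 = 11.02 mol.
2 electrons are transferred per H₂ molecule, so n(H₂) = 11.02 / 2 = 5.508 mol.
V = nRT/P = (5.508 × 8.314 × 356) / (141 × 10³ Pa) = 0.116 m³ = 116 L.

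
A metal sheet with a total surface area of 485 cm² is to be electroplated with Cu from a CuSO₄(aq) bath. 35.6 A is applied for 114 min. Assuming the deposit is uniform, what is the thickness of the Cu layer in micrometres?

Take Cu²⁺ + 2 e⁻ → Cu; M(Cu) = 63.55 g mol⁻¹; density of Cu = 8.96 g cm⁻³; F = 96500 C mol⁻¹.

185 μm

Q = I·t = 35.60 × 6840.0 = 243500 C; n(e⁻) = 2.523 mol.
n(Cu) = n(e⁻)/2 = 1.262 mol, so m = 1.262 × 63.55 = 80.18 g.
Volume = m/ρ = 80.18 / 8.96 = 8.949 cm³.
Thickness = V/A = 8.949 / 485 = 0.0185 cm = 185 μm.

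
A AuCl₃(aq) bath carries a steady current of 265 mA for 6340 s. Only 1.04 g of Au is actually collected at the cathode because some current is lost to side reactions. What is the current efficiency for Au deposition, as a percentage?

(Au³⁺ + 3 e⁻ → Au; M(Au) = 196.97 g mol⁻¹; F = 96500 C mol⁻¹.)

91.0 %

Q = I·t = 0.2650 × 6340.0 = 1680 C; n(e⁻) = 1680/96500 = 0.01741 mol.
Theoretical n(Au) = n(e⁻)/3 = 0.005803 mol, i.e. m_theo = 0.005803 × 196.97 = 1.143 g.
Efficiency = m_actual / m_theo = 1.04 / 1.143 = 91.0 %.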